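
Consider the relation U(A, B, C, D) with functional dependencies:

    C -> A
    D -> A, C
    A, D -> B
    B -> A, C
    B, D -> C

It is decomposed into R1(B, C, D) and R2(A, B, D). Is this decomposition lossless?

Common attributes: R1 ∩ R2 = {B, D}.
Closure of {B, D}: D → A, C applies, adding A, C. So (B, D)⁺ = {A, B, C, D}.
This closure contains every attribute of R1, so R1 ∩ R2 → R1. The join is lossless.

Yes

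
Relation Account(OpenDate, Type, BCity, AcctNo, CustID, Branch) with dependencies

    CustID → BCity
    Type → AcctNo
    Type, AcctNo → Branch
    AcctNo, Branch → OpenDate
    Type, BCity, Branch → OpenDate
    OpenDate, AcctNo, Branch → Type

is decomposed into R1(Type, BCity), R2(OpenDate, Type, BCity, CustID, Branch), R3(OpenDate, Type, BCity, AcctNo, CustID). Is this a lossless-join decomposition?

Yes

Chase test. Columns are OpenDate, Type, BCity, AcctNo, CustID, Branch; row i has aⱼ where attribute j ∈ Ri, else bᵢⱼ.
Initial tableau (one row per fragment):
  row 1: b11 a2 a3 b14 b15 b16
  row 2: a1 a2 a3 b24 a5 a6
  row 3: a1 a2 a3 a4 a5 b36
Rows 1 and 2 agree on Type; apply Type→AcctNo and equate their AcctNo entries.
Rows 1 and 3 agree on Type; apply Type→AcctNo and equate their AcctNo entries.
Rows 1 and 2 agree on Type, AcctNo; apply Type, AcctNo→Branch and equate their Branch entries.
Rows 1 and 3 agree on Type, AcctNo; apply Type, AcctNo→Branch and equate their Branch entries.
Rows 1 and 2 agree on AcctNo, Branch; apply AcctNo, Branch→OpenDate and equate their OpenDate entries.
Row 2 is now all distinguished symbols — the join is lossless.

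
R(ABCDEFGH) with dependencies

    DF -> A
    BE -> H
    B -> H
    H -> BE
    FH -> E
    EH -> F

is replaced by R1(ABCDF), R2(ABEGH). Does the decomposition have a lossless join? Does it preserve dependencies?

lossy but dependency-preserving

Lossless test: (AB)⁺ = {ABEFH}, which is a superkey of neither fragment — lossy.
Dependency preservation: FH → E; EH → F are not contained in any single fragment, but the restricted closure of each left-hand side across the fragments still reaches the right-hand side; the remaining FDs each lie inside some fragment. All dependencies are preserved.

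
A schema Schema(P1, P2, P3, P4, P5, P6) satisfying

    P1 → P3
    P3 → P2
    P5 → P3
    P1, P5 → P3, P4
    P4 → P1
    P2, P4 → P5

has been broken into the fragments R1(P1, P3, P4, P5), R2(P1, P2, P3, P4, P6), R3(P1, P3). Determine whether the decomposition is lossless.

Yes

Chase test. Columns are P1, P2, P3, P4, P5, P6; row i has aⱼ where attribute j ∈ Ri, else bᵢⱼ.
Initial tableau (one row per fragment):
  row 1: a1 b12 a3 a4 a5 b16
  row 2: a1 a2 a3 a4 b25 a6
  row 3: a1 b32 a3 b34 b35 b36
Rows 1 and 2 agree on P3; apply P3→P2 and equate their P2 entries.
Rows 1 and 3 agree on P3; apply P3→P2 and equate their P2 entries.
Rows 1 and 2 agree on P2, P4; apply P2, P4→P5 and equate their P5 entries.
Row 2 is now all distinguished symbols — the join is lossless.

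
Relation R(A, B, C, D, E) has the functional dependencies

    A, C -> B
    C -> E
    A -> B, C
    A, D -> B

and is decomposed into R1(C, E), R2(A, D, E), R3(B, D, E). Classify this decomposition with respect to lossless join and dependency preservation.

lossy and not dependency-preserving

Lossless test (chase): applying each FD to every pair of rows produces no changes in the tableau, so no row becomes fully distinguished — the join is lossy.
Dependency preservation: the restricted closure of {A, C} across the fragments never reaches {B}, so A, C → B cannot be enforced without a join — not preserved.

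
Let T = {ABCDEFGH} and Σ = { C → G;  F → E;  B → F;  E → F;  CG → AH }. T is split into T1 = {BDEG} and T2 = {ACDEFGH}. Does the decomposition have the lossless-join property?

Common attributes: T1 ∩ T2 = {DEG}.
Closure of {DEG}: E → F applies, adding F. So (DEG)⁺ = {DEFG}.
The closure contains neither all of T1 = {BDEG} nor all of T2 = {ACDEFGH}, so the common attributes are not a superkey of either fragment. The join is lossy.

No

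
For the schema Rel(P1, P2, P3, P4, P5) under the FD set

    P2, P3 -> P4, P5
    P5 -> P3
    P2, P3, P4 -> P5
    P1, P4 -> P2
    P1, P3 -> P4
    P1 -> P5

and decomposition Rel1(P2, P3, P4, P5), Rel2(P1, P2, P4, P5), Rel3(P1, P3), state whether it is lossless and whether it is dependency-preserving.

Lossless test (chase): Rows 1 and 2 agree on P5; apply P5→P3 and equate their P3 entries. Rows 2 and 3 agree on P1, P3; apply P1, P3→P4 and equate their P4 entries. Rows 2 and 3 agree on P1; apply P1→P5 and equate their P5 entries. Rows 2 and 3 agree on P1, P4; apply P1, P4→P2 and equate their P2 entries. Row 2 is now all distinguished symbols — the join is lossless.
Dependency preservation: P1, P3 → P4 is not contained in any single fragment, but the restricted closure of its left-hand side across the fragments still reaches the right-hand side; the remaining FDs each lie inside some fragment. All dependencies are preserved.

lossless and dependency-preserving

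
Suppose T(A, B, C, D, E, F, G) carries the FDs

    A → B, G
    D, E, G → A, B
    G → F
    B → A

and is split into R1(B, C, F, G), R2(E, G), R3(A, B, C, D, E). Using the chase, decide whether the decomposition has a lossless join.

Chase test. Columns are A, B, C, D, E, F, G; row i has aⱼ where attribute j ∈ Ri, else bᵢⱼ.
Initial tableau (one row per fragment):
  row 1: b11 a2 a3 b14 b15 a6 a7
  row 2: b21 b22 b23 b24 a5 b26 a7
  row 3: a1 a2 a3 a4 a5 b36 b37
Rows 1 and 2 agree on G; apply G→F and equate their F entries.
Rows 1 and 3 agree on B; apply B→A and equate their A entries.
Rows 1 and 3 agree on A; apply A→B, G and equate their B, G entries.
Rows 1 and 3 agree on G; apply G→F and equate their F entries.
Row 3 is now all distinguished symbols — the join is lossless.

Yes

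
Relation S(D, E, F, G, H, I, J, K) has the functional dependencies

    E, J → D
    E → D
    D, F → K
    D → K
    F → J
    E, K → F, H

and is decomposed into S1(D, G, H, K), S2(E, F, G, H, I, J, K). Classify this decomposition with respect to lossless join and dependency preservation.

lossy and not dependency-preserving

Lossless test: (G, H, K)⁺ = {G, H, K}, which is a superkey of neither fragment — lossy.
Dependency preservation: the restricted closure of {E, J} across the fragments never reaches {D}, so E, J → D cannot be enforced without a join — not preserved.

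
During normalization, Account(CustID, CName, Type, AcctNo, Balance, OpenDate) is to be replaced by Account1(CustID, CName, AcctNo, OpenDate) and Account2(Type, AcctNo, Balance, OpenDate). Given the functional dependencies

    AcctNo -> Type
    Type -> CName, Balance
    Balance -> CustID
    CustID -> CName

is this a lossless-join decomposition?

Yes

Common attributes: Account1 ∩ Account2 = {AcctNo, OpenDate}.
Closure of {AcctNo, OpenDate}: AcctNo → Type applies, adding Type; Type → CName, Balance applies, adding CName, Balance; Balance → CustID applies, adding CustID. So (AcctNo, OpenDate)⁺ = {CustID, CName, Type, AcctNo, Balance, OpenDate}.
This closure contains every attribute of Account1, so Account1 ∩ Account2 → Account1. The join is lossless.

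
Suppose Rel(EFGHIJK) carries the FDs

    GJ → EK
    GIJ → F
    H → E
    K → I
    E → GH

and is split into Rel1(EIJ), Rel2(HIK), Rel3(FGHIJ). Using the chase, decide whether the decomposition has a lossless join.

Chase test. Columns are EFGHIJK; row i has aⱼ where attribute j ∈ Reli, else bᵢⱼ.
Initial tableau (one row per fragment):
  row 1: a1 b12 b13 b14 a5 a6 b17
  row 2: b21 b22 b23 a4 a5 b26 a7
  row 3: b31 a2 a3 a4 a5 a6 b37
Rows 2 and 3 agree on H; apply H→E and equate their E entries.
Rows 2 and 3 agree on E; apply E→GH and equate their GH entries.
No row becomes fully distinguished — the join is lossy.

No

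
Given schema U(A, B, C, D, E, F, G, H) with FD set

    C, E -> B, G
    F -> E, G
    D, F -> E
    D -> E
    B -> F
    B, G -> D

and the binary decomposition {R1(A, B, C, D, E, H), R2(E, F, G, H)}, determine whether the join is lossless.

Common attributes: R1 ∩ R2 = {E, H}.
No dependency enlarges {E, H}, so (E, H)⁺ = {E, H}.
The closure contains neither all of R1 = {A, B, C, D, E, H} nor all of R2 = {E, F, G, H}, so the common attributes are not a superkey of either fragment. The join is lossy.

No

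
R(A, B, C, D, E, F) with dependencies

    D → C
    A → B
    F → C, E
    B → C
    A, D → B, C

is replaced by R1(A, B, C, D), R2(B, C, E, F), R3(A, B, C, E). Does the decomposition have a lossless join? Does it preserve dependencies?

Lossless test (chase): applying each FD to every pair of rows produces no changes in the tableau, so no row becomes fully distinguished — the join is lossy.
Dependency preservation: every FD's attributes lie within a single fragment, so each can be enforced locally — preserved.

lossy but dependency-preserving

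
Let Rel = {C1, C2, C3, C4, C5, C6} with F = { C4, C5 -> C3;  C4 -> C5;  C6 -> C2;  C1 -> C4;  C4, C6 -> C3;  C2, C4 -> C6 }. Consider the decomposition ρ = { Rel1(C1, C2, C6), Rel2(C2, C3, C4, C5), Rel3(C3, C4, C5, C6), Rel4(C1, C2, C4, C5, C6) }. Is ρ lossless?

Yes

Chase test. Columns are C1, C2, C3, C4, C5, C6; row i has aⱼ where attribute j ∈ Reli, else bᵢⱼ.
Initial tableau (one row per fragment):
  row 1: a1 a2 b13 b14 b15 a6
  row 2: b21 a2 a3 a4 a5 b26
  row 3: b31 b32 a3 a4 a5 a6
  row 4: a1 a2 b43 a4 a5 a6
Rows 2 and 4 agree on C4, C5; apply C4, C5→C3 and equate their C3 entries.
Rows 1 and 3 agree on C6; apply C6→C2 and equate their C2 entries.
Rows 1 and 4 agree on C1; apply C1→C4 and equate their C4 entries.
Rows 1 and 3 agree on C4, C6; apply C4, C6→C3 and equate their C3 entries.
Rows 1 and 2 agree on C2, C4; apply C2, C4→C6 and equate their C6 entries.
Rows 1 and 2 agree on C4; apply C4→C5 and equate their C5 entries.
Row 1 is now all distinguished symbols — the join is lossless.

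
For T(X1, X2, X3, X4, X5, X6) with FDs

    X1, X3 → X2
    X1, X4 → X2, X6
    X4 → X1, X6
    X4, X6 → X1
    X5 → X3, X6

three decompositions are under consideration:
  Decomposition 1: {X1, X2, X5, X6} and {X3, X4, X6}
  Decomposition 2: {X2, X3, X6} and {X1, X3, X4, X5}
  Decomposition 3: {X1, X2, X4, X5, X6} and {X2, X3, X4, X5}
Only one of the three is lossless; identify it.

Decomposition 1: common = {X6}, closure = {X6} → lossy.
Decomposition 2: common = {X3}, closure = {X3} → lossy.
Decomposition 3: common = {X2, X4, X5}, closure = {X1, X2, X3, X4, X5, X6} → lossless.

Decomposition 3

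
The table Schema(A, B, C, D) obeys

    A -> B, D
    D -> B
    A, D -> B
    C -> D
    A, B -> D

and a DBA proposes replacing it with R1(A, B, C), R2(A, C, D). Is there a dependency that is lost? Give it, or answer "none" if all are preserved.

Check D → B: no single fragment contains all of {B, D}, and the restricted closure of {D} across the fragments never reaches {B}.
A → B, D is preserved.
A, D → B is preserved.
C → D is preserved.
A, B → D is preserved.

D -> B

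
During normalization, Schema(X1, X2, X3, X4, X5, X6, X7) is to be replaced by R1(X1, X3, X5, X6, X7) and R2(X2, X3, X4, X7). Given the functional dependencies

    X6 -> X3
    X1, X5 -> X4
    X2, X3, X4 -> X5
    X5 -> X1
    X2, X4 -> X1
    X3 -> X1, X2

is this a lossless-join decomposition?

No

Common attributes: R1 ∩ R2 = {X3, X7}.
Closure of {X3, X7}: X3 → X1, X2 applies, adding X1, X2. So (X3, X7)⁺ = {X1, X2, X3, X7}.
The closure contains neither all of R1 = {X1, X3, X5, X6, X7} nor all of R2 = {X2, X3, X4, X7}, so the common attributes are not a superkey of either fragment. The join is lossy.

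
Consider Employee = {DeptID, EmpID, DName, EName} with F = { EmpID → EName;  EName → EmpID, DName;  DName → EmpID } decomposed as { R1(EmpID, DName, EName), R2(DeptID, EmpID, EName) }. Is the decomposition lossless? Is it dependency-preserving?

lossless and dependency-preserving

Lossless test: (EmpID, EName)⁺ = {EmpID, DName, EName}, which contains all of one fragment — lossless.
Dependency preservation: every FD's attributes lie within a single fragment, so each can be enforced locally — preserved.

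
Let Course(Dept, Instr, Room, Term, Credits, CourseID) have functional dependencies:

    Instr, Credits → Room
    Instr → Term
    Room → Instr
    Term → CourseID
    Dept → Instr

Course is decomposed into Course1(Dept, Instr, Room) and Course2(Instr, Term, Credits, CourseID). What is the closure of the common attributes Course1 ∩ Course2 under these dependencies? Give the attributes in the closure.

Instr, Term, CourseID

Course1 ∩ Course2 = {Instr}.
Instr → Term applies, adding Term
Term → CourseID applies, adding CourseID
Closure: {Instr, Term, CourseID}.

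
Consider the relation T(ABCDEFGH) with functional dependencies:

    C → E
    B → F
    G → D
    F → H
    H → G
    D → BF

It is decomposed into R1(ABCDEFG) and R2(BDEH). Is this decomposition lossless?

Common attributes: R1 ∩ R2 = {BDE}.
Closure of {BDE}: B → F applies, adding F; F → H applies, adding H; H → G applies, adding G. So (BDE)⁺ = {BDEFGH}.
This closure contains every attribute of R2, so R1 ∩ R2 → R2. The join is lossless.

Yes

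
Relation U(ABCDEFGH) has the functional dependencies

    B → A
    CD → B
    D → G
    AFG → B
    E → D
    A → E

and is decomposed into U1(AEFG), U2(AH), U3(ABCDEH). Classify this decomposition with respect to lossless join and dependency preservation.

lossy and not dependency-preserving

Lossless test (chase): Rows 1 and 3 agree on E; apply E→D and equate their D entries. Rows 1 and 2 agree on A; apply A→E and equate their E entries. Rows 1 and 3 agree on D; apply D→G and equate their G entries. Rows 1 and 2 agree on E; apply E→D and equate their D entries. Rows 1 and 2 agree on D; apply D→G and equate their G entries. No row becomes fully distinguished — the join is lossy.
Dependency preservation: the restricted closure of {D} across the fragments never reaches {G}, so D → G cannot be enforced without a join — not preserved.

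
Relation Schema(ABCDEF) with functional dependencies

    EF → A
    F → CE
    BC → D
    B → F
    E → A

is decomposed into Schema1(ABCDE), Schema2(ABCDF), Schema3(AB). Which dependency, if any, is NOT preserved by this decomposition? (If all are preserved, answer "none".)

F → CE

Check F → CE: no single fragment contains all of {CEF}, and the restricted closure of {F} across the fragments never reaches {CE}.
EF → A is preserved.
BC → D is preserved.
B → F is preserved.
E → A is preserved.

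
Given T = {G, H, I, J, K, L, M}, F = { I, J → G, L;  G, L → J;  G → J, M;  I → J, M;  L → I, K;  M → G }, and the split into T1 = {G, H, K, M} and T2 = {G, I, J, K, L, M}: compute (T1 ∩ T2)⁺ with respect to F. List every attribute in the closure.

T1 ∩ T2 = {G, K, M}.
G → J, M applies, adding J
Closure: {G, J, K, M}.

G, J, K, M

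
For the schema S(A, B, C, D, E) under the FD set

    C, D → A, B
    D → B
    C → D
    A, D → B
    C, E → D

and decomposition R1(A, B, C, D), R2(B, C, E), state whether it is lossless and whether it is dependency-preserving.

Lossless test: (B, C)⁺ = {A, B, C, D}, which contains all of one fragment — lossless.
Dependency preservation: C, E → D is not contained in any single fragment, but the restricted closure of its left-hand side across the fragments still reaches the right-hand side; the remaining FDs each lie inside some fragment. All dependencies are preserved.

lossless and dependency-preserving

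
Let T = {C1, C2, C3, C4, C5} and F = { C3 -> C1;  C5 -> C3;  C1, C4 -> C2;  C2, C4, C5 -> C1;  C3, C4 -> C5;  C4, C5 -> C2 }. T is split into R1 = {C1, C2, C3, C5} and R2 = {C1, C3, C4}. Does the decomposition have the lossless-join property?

Common attributes: R1 ∩ R2 = {C1, C3}.
No dependency enlarges {C1, C3}, so (C1, C3)⁺ = {C1, C3}.
The closure contains neither all of R1 = {C1, C2, C3, C5} nor all of R2 = {C1, C3, C4}, so the common attributes are not a superkey of either fragment. The join is lossy.

No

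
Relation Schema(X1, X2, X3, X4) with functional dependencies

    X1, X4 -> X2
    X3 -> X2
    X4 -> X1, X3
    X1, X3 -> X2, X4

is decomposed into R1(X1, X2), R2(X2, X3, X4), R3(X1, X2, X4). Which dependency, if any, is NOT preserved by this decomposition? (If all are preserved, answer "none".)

Check X1, X3 → X2, X4: no single fragment contains all of {X1, X2, X3, X4}, and the restricted closure of {X1, X3} across the fragments never reaches {X2, X4}.
X1, X4 → X2 is preserved.
X3 → X2 is preserved.
X4 → X1, X3 is preserved.

X1, X3 -> X2, X4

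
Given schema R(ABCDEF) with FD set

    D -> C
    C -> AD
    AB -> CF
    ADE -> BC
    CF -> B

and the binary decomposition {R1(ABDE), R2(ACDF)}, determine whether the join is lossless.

No

Common attributes: R1 ∩ R2 = {AD}.
Closure of {AD}: D → C applies, adding C. So (AD)⁺ = {ACD}.
The closure contains neither all of R1 = {ABDE} nor all of R2 = {ACDF}, so the common attributes are not a superkey of either fragment. The join is lossy.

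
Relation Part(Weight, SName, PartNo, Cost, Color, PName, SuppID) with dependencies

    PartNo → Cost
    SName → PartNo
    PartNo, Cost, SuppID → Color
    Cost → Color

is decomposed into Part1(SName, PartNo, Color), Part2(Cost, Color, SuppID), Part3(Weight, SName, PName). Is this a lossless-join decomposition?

No

Chase test. Columns are Weight, SName, PartNo, Cost, Color, PName, SuppID; row i has aⱼ where attribute j ∈ Parti, else bᵢⱼ.
Initial tableau (one row per fragment):
  row 1: b11 a2 a3 b14 a5 b16 b17
  row 2: b21 b22 b23 a4 a5 b26 a7
  row 3: a1 a2 b33 b34 b35 a6 b37
Rows 1 and 3 agree on SName; apply SName→PartNo and equate their PartNo entries.
Rows 1 and 3 agree on PartNo; apply PartNo→Cost and equate their Cost entries.
Rows 1 and 3 agree on Cost; apply Cost→Color and equate their Color entries.
No row becomes fully distinguished — the join is lossy.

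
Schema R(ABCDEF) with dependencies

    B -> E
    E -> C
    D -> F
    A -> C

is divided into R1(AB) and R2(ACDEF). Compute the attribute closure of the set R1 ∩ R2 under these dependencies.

R1 ∩ R2 = {A}.
A → C applies, adding C
Closure: {AC}.

AC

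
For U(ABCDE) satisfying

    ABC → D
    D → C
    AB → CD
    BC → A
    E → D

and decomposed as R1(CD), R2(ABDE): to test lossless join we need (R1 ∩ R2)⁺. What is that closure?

R1 ∩ R2 = {D}.
D → C applies, adding C
Closure: {CD}.

CD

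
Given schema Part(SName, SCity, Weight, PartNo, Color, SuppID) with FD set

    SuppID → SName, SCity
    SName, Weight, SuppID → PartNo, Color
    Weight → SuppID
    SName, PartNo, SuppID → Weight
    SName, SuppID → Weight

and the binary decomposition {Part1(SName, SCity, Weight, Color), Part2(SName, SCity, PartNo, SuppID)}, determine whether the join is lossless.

No

Common attributes: Part1 ∩ Part2 = {SName, SCity}.
No dependency enlarges {SName, SCity}, so (SName, SCity)⁺ = {SName, SCity}.
The closure contains neither all of Part1 = {SName, SCity, Weight, Color} nor all of Part2 = {SName, SCity, PartNo, SuppID}, so the common attributes are not a superkey of either fragment. The join is lossy.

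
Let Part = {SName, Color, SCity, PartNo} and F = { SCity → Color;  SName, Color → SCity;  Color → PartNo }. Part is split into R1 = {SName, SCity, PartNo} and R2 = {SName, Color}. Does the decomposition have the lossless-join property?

No

Common attributes: R1 ∩ R2 = {SName}.
No dependency enlarges {SName}, so (SName)⁺ = {SName}.
The closure contains neither all of R1 = {SName, SCity, PartNo} nor all of R2 = {SName, Color}, so the common attributes are not a superkey of either fragment. The join is lossy.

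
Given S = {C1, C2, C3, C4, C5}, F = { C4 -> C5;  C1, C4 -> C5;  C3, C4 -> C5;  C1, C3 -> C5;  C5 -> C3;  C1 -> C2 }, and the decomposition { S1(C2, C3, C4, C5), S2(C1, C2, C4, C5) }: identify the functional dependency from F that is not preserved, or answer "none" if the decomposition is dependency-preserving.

C1, C3 -> C5

Check C1, C3 → C5: no single fragment contains all of {C1, C3, C5}, and the restricted closure of {C1, C3} across the fragments never reaches {C5}.
C4 → C5 is preserved.
C1, C4 → C5 is preserved.
C3, C4 → C5 is preserved.
C5 → C3 is preserved.
C1 → C2 is preserved.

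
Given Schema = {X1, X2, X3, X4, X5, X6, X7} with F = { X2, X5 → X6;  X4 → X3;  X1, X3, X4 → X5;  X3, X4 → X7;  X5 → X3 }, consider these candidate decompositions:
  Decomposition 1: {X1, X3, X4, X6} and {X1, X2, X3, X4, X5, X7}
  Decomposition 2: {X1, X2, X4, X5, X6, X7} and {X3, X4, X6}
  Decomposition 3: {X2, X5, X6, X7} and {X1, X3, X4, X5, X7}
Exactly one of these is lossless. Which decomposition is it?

Decomposition 2

Decomposition 1: common = {X1, X3, X4}, closure = {X1, X3, X4, X5, X7} → lossy.
Decomposition 2: common = {X4, X6}, closure = {X3, X4, X6, X7} → lossless.
Decomposition 3: common = {X5, X7}, closure = {X3, X5, X7} → lossy.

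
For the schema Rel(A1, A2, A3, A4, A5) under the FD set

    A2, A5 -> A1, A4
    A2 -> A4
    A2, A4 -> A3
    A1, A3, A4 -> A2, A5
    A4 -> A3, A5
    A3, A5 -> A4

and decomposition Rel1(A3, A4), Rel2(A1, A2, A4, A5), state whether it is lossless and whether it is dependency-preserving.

Lossless test: (A4)⁺ = {A3, A4, A5}, which contains all of one fragment — lossless.
Dependency preservation: the restricted closure of {A3, A5} across the fragments never reaches {A4}, so A3, A5 → A4 cannot be enforced without a join — not preserved.

lossless but not dependency-preserving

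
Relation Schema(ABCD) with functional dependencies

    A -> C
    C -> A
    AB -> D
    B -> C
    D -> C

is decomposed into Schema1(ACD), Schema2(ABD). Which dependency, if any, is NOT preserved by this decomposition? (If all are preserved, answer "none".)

A → C lies within Schema1.
C → A lies within Schema1.
AB → D lies within Schema2.
B → C: restricted closure across fragments reaches C.
D → C lies within Schema1.
Every dependency is enforceable on the fragments, so the decomposition is dependency-preserving.

none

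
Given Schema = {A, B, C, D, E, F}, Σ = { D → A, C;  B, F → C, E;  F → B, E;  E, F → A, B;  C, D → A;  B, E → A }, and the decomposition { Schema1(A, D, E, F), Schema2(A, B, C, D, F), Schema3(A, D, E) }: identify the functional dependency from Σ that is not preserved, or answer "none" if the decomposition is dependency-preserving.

Check B, E → A: no single fragment contains all of {A, B, E}, and the restricted closure of {B, E} across the fragments never reaches {A}.
D → A, C is preserved.
B, F → C, E is preserved.
F → B, E is preserved.
E, F → A, B is preserved.
C, D → A is preserved.

B, E → A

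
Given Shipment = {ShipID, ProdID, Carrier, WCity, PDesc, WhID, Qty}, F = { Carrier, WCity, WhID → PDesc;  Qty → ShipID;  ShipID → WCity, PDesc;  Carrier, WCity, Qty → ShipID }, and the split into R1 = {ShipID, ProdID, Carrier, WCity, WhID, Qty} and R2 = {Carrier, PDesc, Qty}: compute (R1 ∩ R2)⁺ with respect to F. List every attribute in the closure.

R1 ∩ R2 = {Carrier, Qty}.
Qty → ShipID applies, adding ShipID
ShipID → WCity, PDesc applies, adding WCity, PDesc
Closure: {ShipID, Carrier, WCity, PDesc, Qty}.

ShipID, Carrier, WCity, PDesc, Qty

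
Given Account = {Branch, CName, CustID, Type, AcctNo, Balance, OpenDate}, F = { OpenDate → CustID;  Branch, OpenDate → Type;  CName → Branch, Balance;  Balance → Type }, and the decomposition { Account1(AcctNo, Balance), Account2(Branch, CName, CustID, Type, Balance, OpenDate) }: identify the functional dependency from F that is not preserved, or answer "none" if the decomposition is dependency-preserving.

none

OpenDate → CustID lies within Account2.
Branch, OpenDate → Type lies within Account2.
CName → Branch, Balance lies within Account2.
Balance → Type lies within Account2.
Every dependency is enforceable on the fragments, so the decomposition is dependency-preserving.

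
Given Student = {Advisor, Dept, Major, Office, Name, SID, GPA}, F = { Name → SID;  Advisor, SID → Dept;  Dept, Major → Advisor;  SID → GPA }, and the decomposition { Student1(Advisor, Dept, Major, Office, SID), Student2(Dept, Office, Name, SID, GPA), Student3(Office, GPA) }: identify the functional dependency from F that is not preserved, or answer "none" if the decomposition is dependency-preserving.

none

Name → SID lies within Student2.
Advisor, SID → Dept lies within Student1.
Dept, Major → Advisor lies within Student1.
SID → GPA lies within Student2.
Every dependency is enforceable on the fragments, so the decomposition is dependency-preserving.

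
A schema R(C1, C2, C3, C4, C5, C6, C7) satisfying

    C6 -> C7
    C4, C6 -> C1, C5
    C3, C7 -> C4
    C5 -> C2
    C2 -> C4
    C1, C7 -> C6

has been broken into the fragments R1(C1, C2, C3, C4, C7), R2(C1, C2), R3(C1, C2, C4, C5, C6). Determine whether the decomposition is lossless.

Chase test. Columns are C1, C2, C3, C4, C5, C6, C7; row i has aⱼ where attribute j ∈ Ri, else bᵢⱼ.
Initial tableau (one row per fragment):
  row 1: a1 a2 a3 a4 b15 b16 a7
  row 2: a1 a2 b23 b24 b25 b26 b27
  row 3: a1 a2 b33 a4 a5 a6 b37
Rows 1 and 2 agree on C2; apply C2→C4 and equate their C4 entries.
No row becomes fully distinguished — the join is lossy.

No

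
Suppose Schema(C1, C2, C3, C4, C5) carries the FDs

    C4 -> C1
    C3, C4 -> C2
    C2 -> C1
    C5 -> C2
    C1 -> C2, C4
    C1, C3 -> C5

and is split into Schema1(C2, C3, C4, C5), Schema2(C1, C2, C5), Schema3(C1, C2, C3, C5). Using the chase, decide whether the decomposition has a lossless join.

Yes

Chase test. Columns are C1, C2, C3, C4, C5; row i has aⱼ where attribute j ∈ Schemai, else bᵢⱼ.
Initial tableau (one row per fragment):
  row 1: b11 a2 a3 a4 a5
  row 2: a1 a2 b23 b24 a5
  row 3: a1 a2 a3 b34 a5
Rows 1 and 2 agree on C2; apply C2→C1 and equate their C1 entries.
Rows 1 and 2 agree on C1; apply C1→C2, C4 and equate their C2, C4 entries.
Rows 1 and 3 agree on C1; apply C1→C2, C4 and equate their C2, C4 entries.
Row 1 is now all distinguished symbols — the join is lossless.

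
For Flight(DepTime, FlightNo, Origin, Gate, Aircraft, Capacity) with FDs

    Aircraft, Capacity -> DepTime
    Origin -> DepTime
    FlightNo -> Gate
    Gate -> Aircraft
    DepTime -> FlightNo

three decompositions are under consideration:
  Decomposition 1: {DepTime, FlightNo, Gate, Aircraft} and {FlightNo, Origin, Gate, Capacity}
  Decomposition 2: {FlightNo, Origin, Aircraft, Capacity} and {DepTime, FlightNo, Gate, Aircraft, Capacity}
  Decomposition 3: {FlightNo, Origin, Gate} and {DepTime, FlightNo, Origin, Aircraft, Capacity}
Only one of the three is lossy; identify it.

Decomposition 1

Decomposition 1: common = {FlightNo, Gate}, closure = {FlightNo, Gate, Aircraft} → lossy.
Decomposition 2: common = {FlightNo, Aircraft, Capacity}, closure = {DepTime, FlightNo, Gate, Aircraft, Capacity} → lossless.
Decomposition 3: common = {FlightNo, Origin}, closure = {DepTime, FlightNo, Origin, Gate, Aircraft} → lossless.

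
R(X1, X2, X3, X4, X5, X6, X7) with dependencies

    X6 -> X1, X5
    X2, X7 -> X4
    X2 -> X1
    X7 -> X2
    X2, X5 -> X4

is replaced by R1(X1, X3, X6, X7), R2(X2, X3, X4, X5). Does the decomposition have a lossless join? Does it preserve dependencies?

lossy and not dependency-preserving

Lossless test: (X3)⁺ = {X3}, which is a superkey of neither fragment — lossy.
Dependency preservation: the restricted closure of {X6} across the fragments never reaches {X1, X5}, so X6 → X1, X5 cannot be enforced without a join — not preserved.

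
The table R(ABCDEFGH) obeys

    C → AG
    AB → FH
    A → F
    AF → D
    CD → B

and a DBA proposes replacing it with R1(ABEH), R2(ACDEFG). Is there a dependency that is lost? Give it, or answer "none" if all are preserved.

Check CD → B: no single fragment contains all of {BCD}, and the restricted closure of {CD} across the fragments never reaches {B}.
C → AG is preserved.
AB → FH is preserved.
A → F is preserved.
AF → D is preserved.

CD → B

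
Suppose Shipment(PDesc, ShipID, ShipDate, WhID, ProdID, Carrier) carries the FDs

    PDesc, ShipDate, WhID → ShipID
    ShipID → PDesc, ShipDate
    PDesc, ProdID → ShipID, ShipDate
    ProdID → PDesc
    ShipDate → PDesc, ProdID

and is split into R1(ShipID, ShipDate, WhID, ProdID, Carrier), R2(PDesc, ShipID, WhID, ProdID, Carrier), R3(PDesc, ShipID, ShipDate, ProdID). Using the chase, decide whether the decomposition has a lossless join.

Chase test. Columns are PDesc, ShipID, ShipDate, WhID, ProdID, Carrier; row i has aⱼ where attribute j ∈ Ri, else bᵢⱼ.
Initial tableau (one row per fragment):
  row 1: b11 a2 a3 a4 a5 a6
  row 2: a1 a2 b23 a4 a5 a6
  row 3: a1 a2 a3 b34 a5 b36
Rows 1 and 2 agree on ShipID; apply ShipID→PDesc, ShipDate and equate their PDesc, ShipDate entries.
Row 1 is now all distinguished symbols — the join is lossless.

Yes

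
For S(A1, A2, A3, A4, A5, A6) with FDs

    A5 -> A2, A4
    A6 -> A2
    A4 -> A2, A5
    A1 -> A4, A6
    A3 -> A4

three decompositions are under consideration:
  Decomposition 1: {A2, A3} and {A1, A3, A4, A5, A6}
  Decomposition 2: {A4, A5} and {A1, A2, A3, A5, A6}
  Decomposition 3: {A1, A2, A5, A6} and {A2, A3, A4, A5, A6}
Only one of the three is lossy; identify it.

Decomposition 1: common = {A3}, closure = {A2, A3, A4, A5} → lossless.
Decomposition 2: common = {A5}, closure = {A2, A4, A5} → lossless.
Decomposition 3: common = {A2, A5, A6}, closure = {A2, A4, A5, A6} → lossy.

Decomposition 3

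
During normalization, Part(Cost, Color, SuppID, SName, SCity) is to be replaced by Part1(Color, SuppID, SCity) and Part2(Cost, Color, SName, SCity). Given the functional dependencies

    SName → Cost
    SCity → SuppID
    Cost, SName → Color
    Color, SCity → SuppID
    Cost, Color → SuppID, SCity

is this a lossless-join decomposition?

Yes

Common attributes: Part1 ∩ Part2 = {Color, SCity}.
Closure of {Color, SCity}: SCity → SuppID applies, adding SuppID. So (Color, SCity)⁺ = {Color, SuppID, SCity}.
This closure contains every attribute of Part1, so Part1 ∩ Part2 → Part1. The join is lossless.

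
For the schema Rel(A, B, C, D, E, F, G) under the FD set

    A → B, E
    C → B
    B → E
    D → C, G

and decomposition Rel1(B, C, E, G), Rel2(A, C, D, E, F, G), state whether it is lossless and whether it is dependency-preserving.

lossless but not dependency-preserving

Lossless test: (C, E, G)⁺ = {B, C, E, G}, which contains all of one fragment — lossless.
Dependency preservation: the restricted closure of {A} across the fragments never reaches {B, E}, so A → B, E cannot be enforced without a join — not preserved.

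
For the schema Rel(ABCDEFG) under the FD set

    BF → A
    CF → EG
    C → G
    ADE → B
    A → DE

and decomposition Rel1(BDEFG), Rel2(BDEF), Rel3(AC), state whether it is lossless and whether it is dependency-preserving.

Lossless test (chase): Rows 1 and 2 agree on BF; apply BF→A and equate their A entries. No row becomes fully distinguished — the join is lossy.
Dependency preservation: the restricted closure of {BF} across the fragments never reaches {A}, so BF → A cannot be enforced without a join — not preserved.

lossy and not dependency-preserving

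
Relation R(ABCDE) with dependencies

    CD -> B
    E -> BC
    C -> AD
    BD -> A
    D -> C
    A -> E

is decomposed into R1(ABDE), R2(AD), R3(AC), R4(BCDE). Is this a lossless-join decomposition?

Chase test. Columns are ABCDE; row i has aⱼ where attribute j ∈ Ri, else bᵢⱼ.
Initial tableau (one row per fragment):
  row 1: a1 a2 b13 a4 a5
  row 2: a1 b22 b23 a4 b25
  row 3: a1 b32 a3 b34 b35
  row 4: b41 a2 a3 a4 a5
Rows 1 and 4 agree on E; apply E→BC and equate their BC entries.
Rows 1 and 3 agree on C; apply C→AD and equate their AD entries.
Rows 1 and 4 agree on C; apply C→AD and equate their AD entries.
Rows 1 and 2 agree on D; apply D→C and equate their C entries.
Rows 1 and 2 agree on A; apply A→E and equate their E entries.
Rows 1 and 3 agree on A; apply A→E and equate their E entries.
Rows 1 and 2 agree on CD; apply CD→B and equate their B entries.
Rows 1 and 3 agree on CD; apply CD→B and equate their B entries.
Row 1 is now all distinguished symbols — the join is lossless.

Yes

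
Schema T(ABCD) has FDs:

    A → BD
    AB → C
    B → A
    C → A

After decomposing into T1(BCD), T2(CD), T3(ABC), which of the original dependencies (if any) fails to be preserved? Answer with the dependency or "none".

none

A → BD: restricted closure across fragments reaches BD.
AB → C lies within T3.
B → A lies within T3.
C → A lies within T3.
Every dependency is enforceable on the fragments, so the decomposition is dependency-preserving.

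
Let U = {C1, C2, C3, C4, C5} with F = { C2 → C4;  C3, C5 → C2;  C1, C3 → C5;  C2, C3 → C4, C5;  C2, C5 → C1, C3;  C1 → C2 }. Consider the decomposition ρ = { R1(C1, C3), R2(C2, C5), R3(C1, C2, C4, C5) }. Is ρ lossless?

Chase test. Columns are C1, C2, C3, C4, C5; row i has aⱼ where attribute j ∈ Ri, else bᵢⱼ.
Initial tableau (one row per fragment):
  row 1: a1 b12 a3 b14 b15
  row 2: b21 a2 b23 b24 a5
  row 3: a1 a2 b33 a4 a5
Rows 2 and 3 agree on C2; apply C2→C4 and equate their C4 entries.
Rows 2 and 3 agree on C2, C5; apply C2, C5→C1, C3 and equate their C1, C3 entries.
Rows 1 and 2 agree on C1; apply C1→C2 and equate their C2 entries.
Rows 1 and 2 agree on C2; apply C2→C4 and equate their C4 entries.
No row becomes fully distinguished — the join is lossy.

No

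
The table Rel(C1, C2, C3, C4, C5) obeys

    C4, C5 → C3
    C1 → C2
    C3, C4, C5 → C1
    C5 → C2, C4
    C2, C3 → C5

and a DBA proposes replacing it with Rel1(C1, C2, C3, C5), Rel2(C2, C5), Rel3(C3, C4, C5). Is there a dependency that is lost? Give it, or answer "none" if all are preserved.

none

C4, C5 → C3 lies within Rel3.
C1 → C2 lies within Rel1.
C3, C4, C5 → C1: restricted closure across fragments reaches C1.
C5 → C2, C4: restricted closure across fragments reaches C2, C4.
C2, C3 → C5 lies within Rel1.
Every dependency is enforceable on the fragments, so the decomposition is dependency-preserving.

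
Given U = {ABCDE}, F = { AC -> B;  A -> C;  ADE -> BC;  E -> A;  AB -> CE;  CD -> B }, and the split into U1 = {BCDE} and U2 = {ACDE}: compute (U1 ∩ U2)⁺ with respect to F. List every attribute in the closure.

U1 ∩ U2 = {CDE}.
E → A applies, adding A
CD → B applies, adding B
Closure: {ABCDE}.

ABCDE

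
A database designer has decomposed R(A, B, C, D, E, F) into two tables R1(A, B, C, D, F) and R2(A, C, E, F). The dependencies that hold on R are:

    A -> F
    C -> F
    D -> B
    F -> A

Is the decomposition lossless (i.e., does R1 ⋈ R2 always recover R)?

No

Common attributes: R1 ∩ R2 = {A, C, F}.
No dependency enlarges {A, C, F}, so (A, C, F)⁺ = {A, C, F}.
The closure contains neither all of R1 = {A, B, C, D, F} nor all of R2 = {A, C, E, F}, so the common attributes are not a superkey of either fragment. The join is lossy.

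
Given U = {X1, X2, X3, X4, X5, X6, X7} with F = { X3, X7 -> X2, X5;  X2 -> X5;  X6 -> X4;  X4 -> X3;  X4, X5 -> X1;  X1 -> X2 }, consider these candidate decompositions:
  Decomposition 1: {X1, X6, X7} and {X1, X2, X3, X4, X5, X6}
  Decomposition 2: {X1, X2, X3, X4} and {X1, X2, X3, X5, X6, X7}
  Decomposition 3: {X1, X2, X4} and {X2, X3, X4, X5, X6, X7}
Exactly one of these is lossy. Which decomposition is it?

Decomposition 1: common = {X1, X6}, closure = {X1, X2, X3, X4, X5, X6} → lossless.
Decomposition 2: common = {X1, X2, X3}, closure = {X1, X2, X3, X5} → lossy.
Decomposition 3: common = {X2, X4}, closure = {X1, X2, X3, X4, X5} → lossless.

Decomposition 2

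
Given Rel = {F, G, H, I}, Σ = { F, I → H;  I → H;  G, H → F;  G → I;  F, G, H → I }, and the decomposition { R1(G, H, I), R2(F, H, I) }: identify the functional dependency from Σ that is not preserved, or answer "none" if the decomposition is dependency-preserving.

G, H → F

Check G, H → F: no single fragment contains all of {F, G, H}, and the restricted closure of {G, H} across the fragments never reaches {F}.
F, I → H is preserved.
I → H is preserved.
G → I is preserved.
F, G, H → I is preserved.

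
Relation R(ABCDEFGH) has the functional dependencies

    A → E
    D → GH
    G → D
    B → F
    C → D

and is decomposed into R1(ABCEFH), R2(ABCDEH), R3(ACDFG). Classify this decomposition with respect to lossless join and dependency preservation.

Lossless test (chase): Rows 1 and 3 agree on A; apply A→E and equate their E entries. Rows 2 and 3 agree on D; apply D→GH and equate their GH entries. Rows 1 and 2 agree on B; apply B→F and equate their F entries. Rows 1 and 2 agree on C; apply C→D and equate their D entries. Rows 1 and 2 agree on D; apply D→GH and equate their GH entries. Row 1 is now all distinguished symbols — the join is lossless.
Dependency preservation: D → GH is not contained in any single fragment, but the restricted closure of its left-hand side across the fragments still reaches the right-hand side; the remaining FDs each lie inside some fragment. All dependencies are preserved.

lossless and dependency-preserving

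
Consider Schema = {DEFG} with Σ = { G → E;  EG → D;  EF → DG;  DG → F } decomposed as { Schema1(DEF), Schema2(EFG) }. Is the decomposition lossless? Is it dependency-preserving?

Lossless test: (EF)⁺ = {DEFG}, which contains all of one fragment — lossless.
Dependency preservation: EG → D; EF → DG; DG → F are not contained in any single fragment, but the restricted closure of each left-hand side across the fragments still reaches the right-hand side; the remaining FDs each lie inside some fragment. All dependencies are preserved.

lossless and dependency-preserving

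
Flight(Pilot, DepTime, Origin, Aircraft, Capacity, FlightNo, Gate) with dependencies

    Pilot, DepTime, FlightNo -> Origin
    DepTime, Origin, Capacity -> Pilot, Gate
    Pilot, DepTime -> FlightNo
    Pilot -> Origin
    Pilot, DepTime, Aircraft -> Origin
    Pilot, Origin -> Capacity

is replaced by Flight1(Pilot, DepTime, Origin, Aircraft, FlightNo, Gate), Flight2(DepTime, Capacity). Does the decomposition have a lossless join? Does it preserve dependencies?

lossy and not dependency-preserving

Lossless test: (DepTime)⁺ = {DepTime}, which is a superkey of neither fragment — lossy.
Dependency preservation: the restricted closure of {DepTime, Origin, Capacity} across the fragments never reaches {Pilot, Gate}, so DepTime, Origin, Capacity → Pilot, Gate cannot be enforced without a join — not preserved.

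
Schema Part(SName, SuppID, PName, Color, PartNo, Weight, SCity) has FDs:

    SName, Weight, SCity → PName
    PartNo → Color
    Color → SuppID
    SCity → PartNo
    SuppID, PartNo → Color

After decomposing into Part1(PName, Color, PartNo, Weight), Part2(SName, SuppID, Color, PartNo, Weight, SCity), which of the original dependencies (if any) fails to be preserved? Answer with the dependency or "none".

Check SName, Weight, SCity → PName: no single fragment contains all of {SName, PName, Weight, SCity}, and the restricted closure of {SName, Weight, SCity} across the fragments never reaches {PName}.
PartNo → Color is preserved.
Color → SuppID is preserved.
SCity → PartNo is preserved.
SuppID, PartNo → Color is preserved.

SName, Weight, SCity → PName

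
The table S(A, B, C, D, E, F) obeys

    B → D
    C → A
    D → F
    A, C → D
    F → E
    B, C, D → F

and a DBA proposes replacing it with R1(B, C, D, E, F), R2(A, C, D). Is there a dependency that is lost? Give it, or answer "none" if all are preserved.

B → D lies within R1.
C → A lies within R2.
D → F lies within R1.
A, C → D lies within R2.
F → E lies within R1.
B, C, D → F lies within R1.
Every dependency is enforceable on the fragments, so the decomposition is dependency-preserving.

none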